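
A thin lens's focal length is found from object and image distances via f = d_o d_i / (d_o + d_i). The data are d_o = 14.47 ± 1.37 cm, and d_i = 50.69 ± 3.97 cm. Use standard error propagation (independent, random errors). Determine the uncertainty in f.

0.852 cm

∂f/∂d_o = (d_i/(d_o+d_i))² = 0.605;  ∂f/∂d_i = (d_o/(d_o+d_i))² = 0.0493
δf = √((∂f/∂d_o · δd_o)² + (∂f/∂d_i · δd_i)²) = √(0.687 + 0.0383) = 0.852 cm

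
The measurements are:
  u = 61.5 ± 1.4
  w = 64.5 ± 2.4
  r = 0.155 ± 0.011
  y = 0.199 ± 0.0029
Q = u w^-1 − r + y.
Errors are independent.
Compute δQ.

0.0431

Let p = u·w^-1 = 0.953. δp/p = √((1·δu/u)² + (-1·δw/w)²) = √(0.000518 + 0.00138) = 0.0436, so δp = 0.0416.
Q = p − r + y: δQ = √(δp² + δr² + δy²) = √(0.00173 + 0.000121 + 8.41e-06) = 0.0431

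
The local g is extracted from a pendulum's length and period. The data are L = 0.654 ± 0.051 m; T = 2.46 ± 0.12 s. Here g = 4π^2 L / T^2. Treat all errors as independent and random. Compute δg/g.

Since g is a product/quotient, work with relative uncertainties:
  (1·δL/L)² = (1×0.0780)² = 0.00608;  (-2·δT/T)² = (-2×0.0488)² = 0.00952
δg/g = √(0.0156) = 0.125

0.125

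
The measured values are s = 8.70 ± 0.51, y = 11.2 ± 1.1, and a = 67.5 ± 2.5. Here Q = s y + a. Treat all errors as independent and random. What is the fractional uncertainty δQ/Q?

0.0692

Let p = s·y = 97.4. δp/p = √((1·δs/s)² + (1·δy/y)²) = √(0.00344 + 0.00965) = 0.114, so δp = 11.1.
Q = p + a: δQ = √(δp² + δa²) = √(124 + 6.25) = 11.4
Q = 165, so δQ/Q = 11.4/165 = 0.0692.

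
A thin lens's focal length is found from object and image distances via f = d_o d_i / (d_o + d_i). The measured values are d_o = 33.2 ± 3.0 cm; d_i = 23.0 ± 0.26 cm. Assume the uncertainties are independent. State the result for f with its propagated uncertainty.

13.6 ± 0.511 cm

∂f/∂d_o = (d_i/(d_o+d_i))² = 0.167;  ∂f/∂d_i = (d_o/(d_o+d_i))² = 0.349
δf = √((∂f/∂d_o · δd_o)² + (∂f/∂d_i · δd_i)²) = √(0.252 + 0.00823) = 0.511 cm
f = 13.6 cm.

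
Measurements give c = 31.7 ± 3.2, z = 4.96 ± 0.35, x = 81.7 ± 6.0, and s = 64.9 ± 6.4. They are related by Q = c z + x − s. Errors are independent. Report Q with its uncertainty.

Let p = c·z = 157. δp/p = √((1·δc/c)² + (1·δz/z)²) = √(0.0102 + 0.00498) = 0.123, so δp = 19.4.
Q = p + x − s: δQ = √(δp² + δx² + δs²) = √(375 + 36.0 + 41.0) = 21.3
Q = 174.

174 ± 21.3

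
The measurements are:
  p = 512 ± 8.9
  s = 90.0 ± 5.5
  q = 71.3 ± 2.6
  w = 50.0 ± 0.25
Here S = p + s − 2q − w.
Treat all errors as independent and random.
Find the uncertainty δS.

For a sum/difference, combine absolute errors in quadrature:
  (δp)² = 79.2;  (δs)² = 30.2;  (2·δq)² = 27.0;  (δw)² = 0.0625
δS = √(137) = 11.7

11.7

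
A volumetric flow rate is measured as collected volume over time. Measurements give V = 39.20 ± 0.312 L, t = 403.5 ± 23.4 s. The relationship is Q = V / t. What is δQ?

0.00569 L/s

Q is a product of powers, so relative uncertainties combine in quadrature:
  (1·δV/V)² = (1×0.00796)² = 6.33e-05;  (-1·δt/t)² = (-1×0.0580)² = 0.00336
δQ/Q = √(0.00343) = 0.0585
Q = 0.09715 L/s, so δQ = 0.0585 × 0.09715 = 0.00569 L/s.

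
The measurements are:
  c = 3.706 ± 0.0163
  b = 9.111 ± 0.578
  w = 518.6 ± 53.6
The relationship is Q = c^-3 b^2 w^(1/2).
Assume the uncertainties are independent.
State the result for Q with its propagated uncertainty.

Since Q is a product/quotient, work with relative uncertainties:
  (-3·δc/c)² = (-3×0.00440)² = 0.000174;  (2·δb/b)² = (2×0.0634)² = 0.0161;  (½·δw/w)² = (0.5×0.103)² = 0.00267
δQ/Q = √(0.0189) = 0.138
Q = 37.14, so δQ = 0.138 × 37.14 = 5.11.

37.14 ± 5.11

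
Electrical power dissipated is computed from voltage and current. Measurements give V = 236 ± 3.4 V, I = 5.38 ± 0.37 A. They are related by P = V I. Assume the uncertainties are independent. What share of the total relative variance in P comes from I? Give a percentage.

95.8%

(δP/P)² = (1·δV/V)² + (1·δI/I)²
  V term: (1×0.0144)² = 0.000208
  I term: (1×0.0688)² = 0.00473
Total = 0.00494. Share from I = 0.00473/0.00494 = 0.958.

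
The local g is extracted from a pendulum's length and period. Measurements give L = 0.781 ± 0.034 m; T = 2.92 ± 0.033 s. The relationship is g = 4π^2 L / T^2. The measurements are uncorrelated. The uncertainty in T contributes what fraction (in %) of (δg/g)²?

(δg/g)² = (1·δL/L)² + (-2·δT/T)²
  L term: (1×0.0435)² = 0.00190
  T term: (-2×0.0113)² = 0.000511
Total = 0.00241. Share from T = 0.000511/0.00241 = 0.212.

21.2%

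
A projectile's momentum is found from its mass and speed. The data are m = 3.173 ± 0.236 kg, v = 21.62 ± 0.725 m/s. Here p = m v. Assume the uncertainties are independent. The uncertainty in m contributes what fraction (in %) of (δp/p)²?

83.1%

(δp/p)² = (1·δm/m)² + (1·δv/v)²
  m term: (1×0.0744)² = 0.00553
  v term: (1×0.0335)² = 0.00112
Total = 0.00666. Share from m = 0.00553/0.00666 = 0.831.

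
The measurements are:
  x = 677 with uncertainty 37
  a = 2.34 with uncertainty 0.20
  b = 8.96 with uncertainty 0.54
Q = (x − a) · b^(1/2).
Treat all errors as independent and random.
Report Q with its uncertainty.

Let u = x − a = 675. δu = √(δx² + δa²) = √(1370 + 0.0400) = 37.0, so δu/u = 0.0548.
Q is then a monomial in u, b:
δQ/Q = √((δu/u)² + (½·δb/b)²) = √(0.00301 + 0.000908) = 0.0626
Q = 2020, so δQ = 0.0626 × 2020 = 126.

2020 ± 126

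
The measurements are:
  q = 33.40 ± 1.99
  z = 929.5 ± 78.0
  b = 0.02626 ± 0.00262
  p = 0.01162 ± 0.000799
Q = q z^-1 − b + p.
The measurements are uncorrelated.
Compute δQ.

0.00460

Let w = q·z^-1 = 0.03593. δw/w = √((1·δq/q)² + (-1·δz/z)²) = √(0.00355 + 0.00704) = 0.103, so δw = 0.00370.
Q = w − b + p: δQ = √(δw² + δb² + δp²) = √(1.37e-05 + 6.86e-06 + 6.38e-07) = 0.00460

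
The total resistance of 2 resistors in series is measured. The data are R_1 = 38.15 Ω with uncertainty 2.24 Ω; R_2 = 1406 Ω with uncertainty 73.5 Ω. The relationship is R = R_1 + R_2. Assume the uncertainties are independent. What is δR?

73.5 Ω

R is a linear combination, so absolute uncertainties add in quadrature:
  (δR_1)² = 5.02;  (δR_2)² = 5400
δR = √(5410) = 73.5 Ω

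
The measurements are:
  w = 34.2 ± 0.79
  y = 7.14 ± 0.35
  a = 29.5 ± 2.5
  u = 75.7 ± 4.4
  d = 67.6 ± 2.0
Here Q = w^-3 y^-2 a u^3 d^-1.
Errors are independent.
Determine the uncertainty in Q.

0.0213

Each factor contributes (exponent × relative error)² to (δQ/Q)²:
  (-3·δw/w)² = (-3×0.0231)² = 0.00480;  (-2·δy/y)² = (-2×0.0490)² = 0.00961;  (1·δa/a)² = (1×0.0847)² = 0.00718;  (3·δu/u)² = (3×0.0581)² = 0.0304;  (-1·δd/d)² = (-1×0.0296)² = 0.000875
δQ/Q = √(0.0529) = 0.230
Q = 0.0928, so δQ = 0.230 × 0.0928 = 0.0213.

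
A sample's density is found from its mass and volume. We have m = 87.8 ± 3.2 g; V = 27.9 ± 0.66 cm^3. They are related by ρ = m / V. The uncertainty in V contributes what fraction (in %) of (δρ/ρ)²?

(δρ/ρ)² = (1·δm/m)² + (-1·δV/V)²
  m term: (1×0.0364)² = 0.00133
  V term: (-1×0.0237)² = 0.000560
Total = 0.00189. Share from V = 0.000560/0.00189 = 0.296.

29.6%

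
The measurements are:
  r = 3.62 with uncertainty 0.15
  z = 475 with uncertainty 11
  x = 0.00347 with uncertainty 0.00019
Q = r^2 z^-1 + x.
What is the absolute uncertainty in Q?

0.00238

Let p = r^2·z^-1 = 0.0276. δp/p = √((2·δr/r)² + (-1·δz/z)²) = √(0.00687 + 0.000536) = 0.0860, so δp = 0.00237.
Q = p + x: δQ = √(δp² + δx²) = √(5.64e-06 + 3.61e-08) = 0.00238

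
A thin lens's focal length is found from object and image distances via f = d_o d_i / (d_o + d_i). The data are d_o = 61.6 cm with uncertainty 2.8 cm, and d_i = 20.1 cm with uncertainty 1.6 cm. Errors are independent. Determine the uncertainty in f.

0.925 cm

∂f/∂d_o = (d_i/(d_o+d_i))² = 0.0605;  ∂f/∂d_i = (d_o/(d_o+d_i))² = 0.568
δf = √((∂f/∂d_o · δd_o)² + (∂f/∂d_i · δd_i)²) = √(0.0287 + 0.827) = 0.925 cm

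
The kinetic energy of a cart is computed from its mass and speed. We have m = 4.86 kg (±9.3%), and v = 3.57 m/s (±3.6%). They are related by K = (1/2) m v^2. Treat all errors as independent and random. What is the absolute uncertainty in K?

Each factor contributes (exponent × relative error)² to (δK/K)²:
  (1·δm/m)² = (1×0.0930)² = 0.00865;  (2·δv/v)² = (2×0.0360)² = 0.00518
δK/K = √(0.0138) = 0.118
K = 31.0 J, so δK = 0.118 × 31.0 = 3.64 J.

3.64 J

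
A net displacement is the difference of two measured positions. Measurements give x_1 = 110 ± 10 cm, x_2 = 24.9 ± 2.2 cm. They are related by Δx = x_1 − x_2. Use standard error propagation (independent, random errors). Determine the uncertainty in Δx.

10.2 cm

Sums and differences: (δΔx)² = Σ (cᵢ δxᵢ)².
  (δx_1)² = 100;  (δx_2)² = 4.84
δΔx = √(105) = 10.2 cm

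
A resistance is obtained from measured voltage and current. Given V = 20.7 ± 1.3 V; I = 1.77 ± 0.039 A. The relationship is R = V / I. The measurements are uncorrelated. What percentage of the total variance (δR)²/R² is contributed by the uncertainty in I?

11.0%

(δR/R)² = (1·δV/V)² + (-1·δI/I)²
  V term: (1×0.0628)² = 0.00394
  I term: (-1×0.0220)² = 0.000485
Total = 0.00443. Share from I = 0.000485/0.00443 = 0.110.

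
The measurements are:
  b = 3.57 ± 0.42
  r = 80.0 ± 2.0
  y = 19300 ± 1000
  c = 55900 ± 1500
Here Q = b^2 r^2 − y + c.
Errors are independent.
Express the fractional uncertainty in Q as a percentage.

16.7%

Let p = b^2·r^2 = 81600. δp/p = √((2·δb/b)² + (2·δr/r)²) = √(0.0554 + 0.00250) = 0.241, so δp = 19600.
Q = p − y + c: δQ = √(δp² + δy² + δc²) = √(3.85e+08 + 1e+06 + 2.25e+06) = 19700
Q = 1.18e+05, so δQ/Q = 19700/1.18e+05 = 0.167.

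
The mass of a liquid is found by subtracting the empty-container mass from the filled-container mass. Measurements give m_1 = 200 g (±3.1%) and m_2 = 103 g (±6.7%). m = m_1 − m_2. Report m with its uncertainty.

Absolute uncertainties add in quadrature for a linear combination:
  (δm_1)² = 38.4;  (δm_2)² = 47.6
δm = √(86.1) = 9.28 g
m = 97.0 g.

97.0 ± 9.28 g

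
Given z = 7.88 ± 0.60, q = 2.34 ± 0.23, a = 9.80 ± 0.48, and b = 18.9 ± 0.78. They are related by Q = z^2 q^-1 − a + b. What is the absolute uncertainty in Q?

4.90

Let p = z^2·q^-1 = 26.5. δp/p = √((2·δz/z)² + (-1·δq/q)²) = √(0.0232 + 0.00966) = 0.181, so δp = 4.81.
Q = p − a + b: δQ = √(δp² + δa² + δb²) = √(23.1 + 0.230 + 0.608) = 4.90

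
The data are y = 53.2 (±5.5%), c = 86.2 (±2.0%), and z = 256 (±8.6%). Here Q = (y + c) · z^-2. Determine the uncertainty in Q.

0.000370

Let u = y + c = 139. δu = √(δy² + δc²) = √(8.56 + 2.97) = 3.40, so δu/u = 0.0244.
Q is then a monomial in u, z:
δQ/Q = √((δu/u)² + (-2·δz/z)²) = √(0.000594 + 0.0296) = 0.174
Q = 0.00213, so δQ = 0.174 × 0.00213 = 0.000370.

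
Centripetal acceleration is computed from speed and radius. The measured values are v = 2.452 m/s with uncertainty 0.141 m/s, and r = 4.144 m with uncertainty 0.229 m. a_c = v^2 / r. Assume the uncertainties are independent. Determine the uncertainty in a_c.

Relative error in a monomial: (δa_c/a_c)² = Σ (nᵢ · δxᵢ/xᵢ)².
  (2·δv/v)² = (2×0.0575)² = 0.0132;  (-1·δr/r)² = (-1×0.0553)² = 0.00305
δa_c/a_c = √(0.0163) = 0.128
a_c = 1.451 m/s^2, so δa_c = 0.128 × 1.451 = 0.185 m/s^2.

0.185 m/s^2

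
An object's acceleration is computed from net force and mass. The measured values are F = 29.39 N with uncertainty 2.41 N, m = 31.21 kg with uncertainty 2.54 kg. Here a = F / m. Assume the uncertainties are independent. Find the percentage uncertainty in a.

11.6%

a is a product of powers, so relative uncertainties combine in quadrature:
  (1·δF/F)² = (1×0.0820)² = 0.00672;  (-1·δm/m)² = (-1×0.0814)² = 0.00662
δa/a = √(0.0133) = 0.116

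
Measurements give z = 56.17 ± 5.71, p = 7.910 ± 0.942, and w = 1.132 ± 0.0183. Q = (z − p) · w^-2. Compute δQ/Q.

0.124

Let u = z − p = 48.26. δu = √(δz² + δp²) = √(32.6 + 0.887) = 5.79, so δu/u = 0.120.
Q is then a monomial in u, w:
δQ/Q = √((δu/u)² + (-2·δw/w)²) = √(0.0144 + 0.00105) = 0.124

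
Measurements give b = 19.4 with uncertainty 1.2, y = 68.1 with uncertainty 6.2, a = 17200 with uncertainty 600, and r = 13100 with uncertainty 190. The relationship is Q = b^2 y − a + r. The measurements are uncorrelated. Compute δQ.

3990

Let p = b^2·y = 25600. δp/p = √((2·δb/b)² + (1·δy/y)²) = √(0.0153 + 0.00829) = 0.154, so δp = 3940.
Q = p − a + r: δQ = √(δp² + δa² + δr²) = √(1.55e+07 + 3.6e+05 + 36100) = 3990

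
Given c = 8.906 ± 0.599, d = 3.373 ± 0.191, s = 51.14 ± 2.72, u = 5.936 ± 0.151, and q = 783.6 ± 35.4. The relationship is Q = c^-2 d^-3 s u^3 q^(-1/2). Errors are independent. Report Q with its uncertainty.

Products/powers → add relative errors in quadrature, weighted by exponent:
  (-2·δc/c)² = (-2×0.0673)² = 0.0181;  (-3·δd/d)² = (-3×0.0566)² = 0.0289;  (1·δs/s)² = (1×0.0532)² = 0.00283;  (3·δu/u)² = (3×0.0254)² = 0.00582;  (−½·δq/q)² = (-0.5×0.0452)² = 0.000510
δQ/Q = √(0.0561) = 0.237
Q = 0.1255, so δQ = 0.237 × 0.1255 = 0.0297.

0.1255 ± 0.0297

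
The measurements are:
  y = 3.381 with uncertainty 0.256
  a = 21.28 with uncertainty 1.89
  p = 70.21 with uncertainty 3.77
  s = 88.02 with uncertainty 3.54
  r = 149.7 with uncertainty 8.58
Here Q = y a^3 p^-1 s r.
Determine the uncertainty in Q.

Products/powers → add relative errors in quadrature, weighted by exponent:
  (1·δy/y)² = (1×0.0757)² = 0.00573;  (3·δa/a)² = (3×0.0888)² = 0.0710;  (-1·δp/p)² = (-1×0.0537)² = 0.00288;  (1·δs/s)² = (1×0.0402)² = 0.00162;  (1·δr/r)² = (1×0.0573)² = 0.00328
δQ/Q = √(0.0845) = 0.291
Q = 6.115e+06, so δQ = 0.291 × 6.115e+06 = 1.78e+06.

1.78e+06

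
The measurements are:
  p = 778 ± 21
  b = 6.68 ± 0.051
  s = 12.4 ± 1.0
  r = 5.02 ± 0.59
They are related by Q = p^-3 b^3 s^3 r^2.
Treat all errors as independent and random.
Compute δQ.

0.0106

Each factor contributes (exponent × relative error)² to (δQ/Q)²:
  (-3·δp/p)² = (-3×0.0270)² = 0.00656;  (3·δb/b)² = (3×0.00763)² = 0.000525;  (3·δs/s)² = (3×0.0806)² = 0.0585;  (2·δr/r)² = (2×0.118)² = 0.0553
δQ/Q = √(0.121) = 0.348
Q = 0.0304, so δQ = 0.348 × 0.0304 = 0.0106.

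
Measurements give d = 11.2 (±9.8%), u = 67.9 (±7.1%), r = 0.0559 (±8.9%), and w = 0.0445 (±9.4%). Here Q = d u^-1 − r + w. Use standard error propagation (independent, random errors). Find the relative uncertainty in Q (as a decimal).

0.137

Let p = d·u^-1 = 0.165. δp/p = √((1·δd/d)² + (-1·δu/u)²) = √(0.00960 + 0.00504) = 0.121, so δp = 0.0200.
Q = p − r + w: δQ = √(δp² + δr² + δw²) = √(0.000398 + 2.48e-05 + 1.75e-05) = 0.0210
Q = 0.154, so δQ/Q = 0.0210/0.154 = 0.137.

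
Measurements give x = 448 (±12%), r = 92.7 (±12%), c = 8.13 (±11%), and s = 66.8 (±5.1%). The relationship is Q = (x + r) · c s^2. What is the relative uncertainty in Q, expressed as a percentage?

18.1%

Let u = x + r = 541. δu = √(δx² + δr²) = √(2890 + 124) = 54.9, so δu/u = 0.102.
Q is then a monomial in u, c, s:
δQ/Q = √((δu/u)² + (1·δc/c)² + (2·δs/s)²) = √(0.0103 + 0.0121 + 0.0104) = 0.181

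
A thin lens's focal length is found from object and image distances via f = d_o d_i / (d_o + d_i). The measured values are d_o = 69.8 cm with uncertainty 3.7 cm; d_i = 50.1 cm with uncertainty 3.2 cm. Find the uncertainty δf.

∂f/∂d_o = (d_i/(d_o+d_i))² = 0.175;  ∂f/∂d_i = (d_o/(d_o+d_i))² = 0.339
δf = √((∂f/∂d_o · δd_o)² + (∂f/∂d_i · δd_i)²) = √(0.417 + 1.18) = 1.26 cm

1.26 cm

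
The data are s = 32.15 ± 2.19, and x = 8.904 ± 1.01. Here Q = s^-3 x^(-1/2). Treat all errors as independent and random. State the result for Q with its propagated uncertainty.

(1.008 ± 0.214) × 10^-5

Each factor contributes (exponent × relative error)² to (δQ/Q)²:
  (-3·δs/s)² = (-3×0.0681)² = 0.0418;  (−½·δx/x)² = (-0.5×0.113)² = 0.00322
δQ/Q = √(0.0450) = 0.212
Q = 1.008e-05, so δQ = 0.212 × 1.008e-05 = 2.14e-06.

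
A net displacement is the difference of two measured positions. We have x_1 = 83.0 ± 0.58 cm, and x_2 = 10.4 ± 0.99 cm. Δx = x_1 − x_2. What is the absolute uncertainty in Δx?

1.15 cm

Each term contributes (cᵢ δxᵢ)² to (δΔx)²:
  (δx_1)² = 0.336;  (δx_2)² = 0.980
δΔx = √(1.32) = 1.15 cm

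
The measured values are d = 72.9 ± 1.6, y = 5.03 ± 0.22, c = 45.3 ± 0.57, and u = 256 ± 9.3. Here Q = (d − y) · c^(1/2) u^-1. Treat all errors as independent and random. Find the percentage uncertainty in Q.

4.39%

Let w = d − y = 67.9. δw = √(δd² + δy²) = √(2.56 + 0.0484) = 1.62, so δw/w = 0.0238.
Q is then a monomial in w, c, u:
δQ/Q = √((δw/w)² + (½·δc/c)² + (-1·δu/u)²) = √(0.000566 + 3.96e-05 + 0.00132) = 0.0439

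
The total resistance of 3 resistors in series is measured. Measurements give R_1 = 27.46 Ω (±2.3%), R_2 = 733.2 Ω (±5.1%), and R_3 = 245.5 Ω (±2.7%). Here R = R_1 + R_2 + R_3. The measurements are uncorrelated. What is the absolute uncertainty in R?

38.0 Ω

Each term contributes (cᵢ δxᵢ)² to (δR)²:
  (δR_1)² = 0.399;  (δR_2)² = 1400;  (δR_3)² = 43.9
δR = √(1440) = 38.0 Ω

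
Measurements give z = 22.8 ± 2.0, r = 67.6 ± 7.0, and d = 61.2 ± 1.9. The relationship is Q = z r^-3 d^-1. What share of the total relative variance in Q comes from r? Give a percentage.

91.8%

(δQ/Q)² = (1·δz/z)² + (-3·δr/r)² + (-1·δd/d)²
  z term: (1×0.0877)² = 0.00769
  r term: (-3×0.104)² = 0.0965
  d term: (-1×0.0310)² = 0.000964
Total = 0.105. Share from r = 0.0965/0.105 = 0.918.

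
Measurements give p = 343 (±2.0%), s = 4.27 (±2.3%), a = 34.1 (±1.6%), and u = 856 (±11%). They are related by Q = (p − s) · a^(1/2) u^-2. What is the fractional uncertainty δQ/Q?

0.221

Let w = p − s = 339. δw = √(δp² + δs²) = √(47.1 + 0.00965) = 6.86, so δw/w = 0.0203.
Q is then a monomial in w, a, u:
δQ/Q = √((δw/w)² + (½·δa/a)² + (-2·δu/u)²) = √(0.000410 + 6.4e-05 + 0.0484) = 0.221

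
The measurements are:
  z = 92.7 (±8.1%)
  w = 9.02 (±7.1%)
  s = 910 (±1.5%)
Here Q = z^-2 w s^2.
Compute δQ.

Q is a product of powers, so relative uncertainties combine in quadrature:
  (-2·δz/z)² = (-2×0.0810)² = 0.0262;  (1·δw/w)² = (1×0.0710)² = 0.00504;  (2·δs/s)² = (2×0.0150)² = 0.000900
δQ/Q = √(0.0322) = 0.179
Q = 869, so δQ = 0.179 × 869 = 156.

156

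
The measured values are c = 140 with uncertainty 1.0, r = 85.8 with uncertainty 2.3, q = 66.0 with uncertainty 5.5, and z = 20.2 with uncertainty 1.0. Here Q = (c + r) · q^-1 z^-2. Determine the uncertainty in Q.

Let u = c + r = 226. δu = √(δc² + δr²) = √(1.00 + 5.29) = 2.51, so δu/u = 0.0111.
Q is then a monomial in u, q, z:
δQ/Q = √((δu/u)² + (-1·δq/q)² + (-2·δz/z)²) = √(0.000123 + 0.00694 + 0.00980) = 0.130
Q = 0.00838, so δQ = 0.130 × 0.00838 = 0.00109.

0.00109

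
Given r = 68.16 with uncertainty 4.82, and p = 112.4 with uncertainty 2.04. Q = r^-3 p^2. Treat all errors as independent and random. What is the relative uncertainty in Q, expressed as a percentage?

21.5%

Relative error in a monomial: (δQ/Q)² = Σ (nᵢ · δxᵢ/xᵢ)².
  (-3·δr/r)² = (-3×0.0707)² = 0.0450;  (2·δp/p)² = (2×0.0181)² = 0.00132
δQ/Q = √(0.0463) = 0.215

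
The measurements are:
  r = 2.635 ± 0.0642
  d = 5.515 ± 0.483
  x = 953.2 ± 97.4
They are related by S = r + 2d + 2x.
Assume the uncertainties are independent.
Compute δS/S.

0.101

Sums and differences: (δS)² = Σ (cᵢ δxᵢ)².
  (δr)² = 0.00412;  (2·δd)² = 0.933;  (2·δx)² = 37900
δS = √(37900) = 195
S = 1920, so δS/S = 195/1920 = 0.101.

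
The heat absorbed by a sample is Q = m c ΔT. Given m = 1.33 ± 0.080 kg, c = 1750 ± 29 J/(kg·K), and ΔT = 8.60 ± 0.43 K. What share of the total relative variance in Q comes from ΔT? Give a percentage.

39.1%

(δQ/Q)² = (1·δm/m)² + (1·δc/c)² + (1·δΔT/ΔT)²
  m term: (1×0.0602)² = 0.00362
  c term: (1×0.0166)² = 0.000275
  ΔT term: (1×0.0500)² = 0.00250
Total = 0.00639. Share from ΔT = 0.00250/0.00639 = 0.391.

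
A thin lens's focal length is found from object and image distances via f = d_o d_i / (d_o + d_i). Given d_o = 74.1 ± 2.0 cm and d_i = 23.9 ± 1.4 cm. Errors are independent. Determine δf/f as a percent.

4.48%

∂f/∂d_o = (d_i/(d_o+d_i))² = 0.0595;  ∂f/∂d_i = (d_o/(d_o+d_i))² = 0.572
δf = √((∂f/∂d_o · δd_o)² + (∂f/∂d_i · δd_i)²) = √(0.0141 + 0.641) = 0.809 cm
f = 18.1 cm, so δf/f = 0.809/18.1 = 0.0448.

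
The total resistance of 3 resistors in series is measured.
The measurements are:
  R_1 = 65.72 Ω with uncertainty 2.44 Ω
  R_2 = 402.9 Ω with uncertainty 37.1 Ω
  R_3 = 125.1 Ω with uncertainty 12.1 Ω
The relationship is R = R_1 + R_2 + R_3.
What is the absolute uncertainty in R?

39.1 Ω

For a sum/difference, combine absolute errors in quadrature:
  (δR_1)² = 5.95;  (δR_2)² = 1380;  (δR_3)² = 146
δR = √(1530) = 39.1 Ω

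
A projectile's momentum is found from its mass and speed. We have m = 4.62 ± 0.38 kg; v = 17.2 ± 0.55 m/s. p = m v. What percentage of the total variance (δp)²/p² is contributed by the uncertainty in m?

86.9%

(δp/p)² = (1·δm/m)² + (1·δv/v)²
  m term: (1×0.0823)² = 0.00677
  v term: (1×0.0320)² = 0.00102
Total = 0.00779. Share from m = 0.00677/0.00779 = 0.869.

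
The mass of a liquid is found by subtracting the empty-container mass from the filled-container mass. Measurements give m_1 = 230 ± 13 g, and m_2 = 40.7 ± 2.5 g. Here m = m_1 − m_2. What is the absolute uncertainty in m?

Sums and differences: (δm)² = Σ (cᵢ δxᵢ)².
  (δm_1)² = 169;  (δm_2)² = 6.25
δm = √(175) = 13.2 g

13.2 g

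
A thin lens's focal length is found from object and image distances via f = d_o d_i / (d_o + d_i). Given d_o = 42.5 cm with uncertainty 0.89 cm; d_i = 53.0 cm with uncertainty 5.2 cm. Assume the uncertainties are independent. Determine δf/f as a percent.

∂f/∂d_o = (d_i/(d_o+d_i))² = 0.308;  ∂f/∂d_i = (d_o/(d_o+d_i))² = 0.198
δf = √((∂f/∂d_o · δd_o)² + (∂f/∂d_i · δd_i)²) = √(0.0751 + 1.06) = 1.07 cm
f = 23.6 cm, so δf/f = 1.07/23.6 = 0.0452.

4.52%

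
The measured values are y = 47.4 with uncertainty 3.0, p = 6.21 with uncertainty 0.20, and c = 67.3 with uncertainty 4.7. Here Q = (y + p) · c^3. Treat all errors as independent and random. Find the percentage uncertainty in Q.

21.7%

Let u = y + p = 53.6. δu = √(δy² + δp²) = √(9.00 + 0.0400) = 3.01, so δu/u = 0.0561.
Q is then a monomial in u, c:
δQ/Q = √((δu/u)² + (3·δc/c)²) = √(0.00315 + 0.0439) = 0.217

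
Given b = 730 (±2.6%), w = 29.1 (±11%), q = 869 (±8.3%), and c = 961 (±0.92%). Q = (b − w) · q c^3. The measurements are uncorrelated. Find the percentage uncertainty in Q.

9.17%

Let u = b − w = 701. δu = √(δb² + δw²) = √(360 + 10.2) = 19.2, so δu/u = 0.0275.
Q is then a monomial in u, q, c:
δQ/Q = √((δu/u)² + (1·δq/q)² + (3·δc/c)²) = √(0.000754 + 0.00689 + 0.000762) = 0.0917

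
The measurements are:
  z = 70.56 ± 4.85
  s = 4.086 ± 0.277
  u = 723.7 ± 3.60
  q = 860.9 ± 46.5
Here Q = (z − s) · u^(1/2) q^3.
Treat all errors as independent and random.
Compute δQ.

Let w = z − s = 66.47. δw = √(δz² + δs²) = √(23.5 + 0.0767) = 4.86, so δw/w = 0.0731.
Q is then a monomial in w, u, q:
δQ/Q = √((δw/w)² + (½·δu/u)² + (3·δq/q)²) = √(0.00534 + 6.19e-06 + 0.0263) = 0.178
Q = 1.141e+12, so δQ = 0.178 × 1.141e+12 = 2.03e+11.

2.03e+11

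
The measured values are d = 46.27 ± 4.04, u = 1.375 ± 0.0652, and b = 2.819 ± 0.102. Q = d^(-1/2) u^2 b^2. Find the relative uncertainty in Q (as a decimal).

Q is a product of powers, so relative uncertainties combine in quadrature:
  (−½·δd/d)² = (-0.5×0.0873)² = 0.00191;  (2·δu/u)² = (2×0.0474)² = 0.00899;  (2·δb/b)² = (2×0.0362)² = 0.00524
δQ/Q = √(0.0161) = 0.127

0.127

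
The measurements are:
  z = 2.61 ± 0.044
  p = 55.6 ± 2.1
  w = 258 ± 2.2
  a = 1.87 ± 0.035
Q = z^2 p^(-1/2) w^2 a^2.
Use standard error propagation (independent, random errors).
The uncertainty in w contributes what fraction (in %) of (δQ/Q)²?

9.13%

(δQ/Q)² = (2·δz/z)² + (−½·δp/p)² + (2·δw/w)² + (2·δa/a)²
  z term: (2×0.0169)² = 0.00114
  p term: (-0.5×0.0378)² = 0.000357
  w term: (2×0.00853)² = 0.000291
  a term: (2×0.0187)² = 0.00140
Total = 0.00319. Share from w = 0.000291/0.00319 = 0.0913.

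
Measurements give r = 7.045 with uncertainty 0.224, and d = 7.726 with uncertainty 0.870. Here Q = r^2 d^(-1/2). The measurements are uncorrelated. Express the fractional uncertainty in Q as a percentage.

8.49%

Relative error in a monomial: (δQ/Q)² = Σ (nᵢ · δxᵢ/xᵢ)².
  (2·δr/r)² = (2×0.0318)² = 0.00404;  (−½·δd/d)² = (-0.5×0.113)² = 0.00317
δQ/Q = √(0.00721) = 0.0849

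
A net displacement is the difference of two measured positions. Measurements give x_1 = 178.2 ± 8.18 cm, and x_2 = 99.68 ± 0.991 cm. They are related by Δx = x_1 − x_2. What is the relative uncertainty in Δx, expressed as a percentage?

Absolute uncertainties add in quadrature for a linear combination:
  (δx_1)² = 66.9;  (δx_2)² = 0.982
δΔx = √(67.9) = 8.24 cm
Δx = 78.52 cm, so δΔx/Δx = 8.24/78.52 = 0.105.

10.5%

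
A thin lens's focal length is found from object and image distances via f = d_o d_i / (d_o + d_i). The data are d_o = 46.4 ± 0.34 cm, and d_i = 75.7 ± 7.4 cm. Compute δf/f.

0.0374

∂f/∂d_o = (d_i/(d_o+d_i))² = 0.384;  ∂f/∂d_i = (d_o/(d_o+d_i))² = 0.144
δf = √((∂f/∂d_o · δd_o)² + (∂f/∂d_i · δd_i)²) = √(0.0171 + 1.14) = 1.08 cm
f = 28.8 cm, so δf/f = 1.08/28.8 = 0.0374.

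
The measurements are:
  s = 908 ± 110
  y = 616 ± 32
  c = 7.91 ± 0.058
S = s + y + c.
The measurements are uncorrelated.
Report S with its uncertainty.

1530 ± 115

Sums and differences: (δS)² = Σ (cᵢ δxᵢ)².
  (δs)² = 12100;  (δy)² = 1020;  (δc)² = 0.00336
δS = √(13100) = 115
S = 1530.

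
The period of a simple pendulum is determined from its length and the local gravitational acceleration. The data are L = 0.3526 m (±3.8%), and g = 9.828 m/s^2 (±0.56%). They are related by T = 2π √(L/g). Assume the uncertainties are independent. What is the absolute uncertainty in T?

Relative error in a monomial: (δT/T)² = Σ (nᵢ · δxᵢ/xᵢ)².
  (½·δL/L)² = (0.5×0.0380)² = 0.000361;  (−½·δg/g)² = (-0.5×0.00560)² = 7.84e-06
δT/T = √(0.000369) = 0.0192
T = 1.190 s, so δT = 0.0192 × 1.190 = 0.0229 s.

0.0229 s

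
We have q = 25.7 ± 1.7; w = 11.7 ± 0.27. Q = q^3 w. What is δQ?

Products/powers → add relative errors in quadrature, weighted by exponent:
  (3·δq/q)² = (3×0.0661)² = 0.0394;  (1·δw/w)² = (1×0.0231)² = 0.000533
δQ/Q = √(0.0399) = 0.200
Q = 1.99e+05, so δQ = 0.200 × 1.99e+05 = 39700.

39700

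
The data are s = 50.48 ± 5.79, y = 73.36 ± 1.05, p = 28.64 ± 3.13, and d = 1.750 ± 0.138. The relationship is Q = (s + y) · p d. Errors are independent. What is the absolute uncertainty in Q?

Let u = s + y = 123.8. δu = √(δs² + δy²) = √(33.5 + 1.10) = 5.88, so δu/u = 0.0475.
Q is then a monomial in u, p, d:
δQ/Q = √((δu/u)² + (1·δp/p)² + (1·δd/d)²) = √(0.00226 + 0.0119 + 0.00622) = 0.143
Q = 6207, so δQ = 0.143 × 6207 = 887.

887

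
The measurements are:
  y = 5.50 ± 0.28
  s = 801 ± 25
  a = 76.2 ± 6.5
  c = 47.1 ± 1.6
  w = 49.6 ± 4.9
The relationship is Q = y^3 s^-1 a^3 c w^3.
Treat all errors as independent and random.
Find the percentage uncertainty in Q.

Each factor contributes (exponent × relative error)² to (δQ/Q)²:
  (3·δy/y)² = (3×0.0509)² = 0.0233;  (-1·δs/s)² = (-1×0.0312)² = 0.000974;  (3·δa/a)² = (3×0.0853)² = 0.0655;  (1·δc/c)² = (1×0.0340)² = 0.00115;  (3·δw/w)² = (3×0.0988)² = 0.0878
δQ/Q = √(0.179) = 0.423

42.3%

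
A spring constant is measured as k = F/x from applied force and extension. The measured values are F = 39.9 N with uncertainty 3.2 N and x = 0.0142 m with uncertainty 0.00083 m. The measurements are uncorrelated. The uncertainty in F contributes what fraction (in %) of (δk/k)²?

(δk/k)² = (1·δF/F)² + (-1·δx/x)²
  F term: (1×0.0802)² = 0.00643
  x term: (-1×0.0585)² = 0.00342
Total = 0.00985. Share from F = 0.00643/0.00985 = 0.653.

65.3%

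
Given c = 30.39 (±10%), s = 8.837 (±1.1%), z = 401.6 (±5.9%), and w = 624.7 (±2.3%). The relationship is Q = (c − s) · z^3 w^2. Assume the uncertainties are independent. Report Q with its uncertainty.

Let u = c − s = 21.55. δu = √(δc² + δs²) = √(9.24 + 0.00945) = 3.04, so δu/u = 0.141.
Q is then a monomial in u, z, w:
δQ/Q = √((δu/u)² + (3·δz/z)² + (2·δw/w)²) = √(0.0199 + 0.0313 + 0.00212) = 0.231
Q = 5.448e+14, so δQ = 0.231 × 5.448e+14 = 1.26e+14.

(5.448 ± 1.26) × 10^14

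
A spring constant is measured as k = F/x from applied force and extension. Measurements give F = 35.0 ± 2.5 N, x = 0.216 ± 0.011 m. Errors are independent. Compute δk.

14.2 N/m

Each factor contributes (exponent × relative error)² to (δk/k)²:
  (1·δF/F)² = (1×0.0714)² = 0.00510;  (-1·δx/x)² = (-1×0.0509)² = 0.00259
δk/k = √(0.00770) = 0.0877
k = 162 N/m, so δk = 0.0877 × 162 = 14.2 N/m.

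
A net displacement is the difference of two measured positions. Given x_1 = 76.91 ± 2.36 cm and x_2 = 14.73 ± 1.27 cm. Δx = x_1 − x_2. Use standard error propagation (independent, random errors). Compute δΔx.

Δx is a linear combination, so absolute uncertainties add in quadrature:
  (δx_1)² = 5.57;  (δx_2)² = 1.61
δΔx = √(7.18) = 2.68 cm

2.68 cm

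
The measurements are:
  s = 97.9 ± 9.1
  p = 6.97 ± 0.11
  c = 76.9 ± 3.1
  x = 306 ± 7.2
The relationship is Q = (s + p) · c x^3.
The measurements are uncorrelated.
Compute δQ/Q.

Let u = s + p = 105. δu = √(δs² + δp²) = √(82.8 + 0.0121) = 9.10, so δu/u = 0.0868.
Q is then a monomial in u, c, x:
δQ/Q = √((δu/u)² + (1·δc/c)² + (3·δx/x)²) = √(0.00753 + 0.00163 + 0.00498) = 0.119

0.119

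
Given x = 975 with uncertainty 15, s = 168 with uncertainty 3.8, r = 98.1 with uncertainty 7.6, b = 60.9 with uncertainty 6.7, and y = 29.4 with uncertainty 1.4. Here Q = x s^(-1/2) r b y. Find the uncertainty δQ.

Each factor contributes (exponent × relative error)² to (δQ/Q)²:
  (1·δx/x)² = (1×0.0154)² = 0.000237;  (−½·δs/s)² = (-0.5×0.0226)² = 0.000128;  (1·δr/r)² = (1×0.0775)² = 0.00600;  (1·δb/b)² = (1×0.110)² = 0.0121;  (1·δy/y)² = (1×0.0476)² = 0.00227
δQ/Q = √(0.0207) = 0.144
Q = 1.32e+07, so δQ = 0.144 × 1.32e+07 = 1.9e+06.

1.9e+06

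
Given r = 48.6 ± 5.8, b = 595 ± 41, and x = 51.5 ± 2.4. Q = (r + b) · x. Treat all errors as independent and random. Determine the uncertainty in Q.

Let u = r + b = 644. δu = √(δr² + δb²) = √(33.6 + 1680) = 41.4, so δu/u = 0.0643.
Q is then a monomial in u, x:
δQ/Q = √((δu/u)² + (1·δx/x)²) = √(0.00414 + 0.00217) = 0.0794
Q = 33100, so δQ = 0.0794 × 33100 = 2630.

2630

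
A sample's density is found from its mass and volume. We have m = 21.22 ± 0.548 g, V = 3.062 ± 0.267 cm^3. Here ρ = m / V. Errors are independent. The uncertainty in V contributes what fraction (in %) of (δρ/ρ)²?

(δρ/ρ)² = (1·δm/m)² + (-1·δV/V)²
  m term: (1×0.0258)² = 0.000667
  V term: (-1×0.0872)² = 0.00760
Total = 0.00827. Share from V = 0.00760/0.00827 = 0.919.

91.9%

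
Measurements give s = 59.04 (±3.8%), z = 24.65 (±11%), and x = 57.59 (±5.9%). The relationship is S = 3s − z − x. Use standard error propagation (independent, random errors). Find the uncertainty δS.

S is a linear combination, so absolute uncertainties add in quadrature:
  (3·δs)² = 45.3;  (δz)² = 7.35;  (δx)² = 11.5
δS = √(64.2) = 8.01

8.01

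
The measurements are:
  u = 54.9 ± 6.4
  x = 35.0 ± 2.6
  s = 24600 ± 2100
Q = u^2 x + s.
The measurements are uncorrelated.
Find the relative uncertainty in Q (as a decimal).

Let p = u^2·x = 1.05e+05. δp/p = √((2·δu/u)² + (1·δx/x)²) = √(0.0544 + 0.00552) = 0.245, so δp = 25800.
Q = p + s: δQ = √(δp² + δs²) = √(6.66e+08 + 4.41e+06) = 25900
Q = 1.3e+05, so δQ/Q = 25900/1.3e+05 = 0.199.

0.199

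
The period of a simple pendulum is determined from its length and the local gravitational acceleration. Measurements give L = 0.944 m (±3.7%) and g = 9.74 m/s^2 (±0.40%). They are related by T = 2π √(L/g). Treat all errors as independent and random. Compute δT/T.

0.0186

T is a product of powers, so relative uncertainties combine in quadrature:
  (½·δL/L)² = (0.5×0.0370)² = 0.000342;  (−½·δg/g)² = (-0.5×0.00400)² = 4e-06
δT/T = √(0.000346) = 0.0186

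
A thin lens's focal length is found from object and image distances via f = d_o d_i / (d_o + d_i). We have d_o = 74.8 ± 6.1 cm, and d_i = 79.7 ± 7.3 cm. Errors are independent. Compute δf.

2.36 cm

∂f/∂d_o = (d_i/(d_o+d_i))² = 0.266;  ∂f/∂d_i = (d_o/(d_o+d_i))² = 0.234
δf = √((∂f/∂d_o · δd_o)² + (∂f/∂d_i · δd_i)²) = √(2.63 + 2.93) = 2.36 cm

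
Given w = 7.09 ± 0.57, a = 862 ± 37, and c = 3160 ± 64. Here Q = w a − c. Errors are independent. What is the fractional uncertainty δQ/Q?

Let p = w·a = 6110. δp/p = √((1·δw/w)² + (1·δa/a)²) = √(0.00646 + 0.00184) = 0.0911, so δp = 557.
Q = p − c: δQ = √(δp² + δc²) = √(3.1e+05 + 4100) = 561
Q = 2950, so δQ/Q = 561/2950 = 0.190.

0.190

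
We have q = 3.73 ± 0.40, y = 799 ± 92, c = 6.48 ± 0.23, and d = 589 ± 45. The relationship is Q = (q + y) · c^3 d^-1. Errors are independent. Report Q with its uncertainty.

371 ± 64.6

Let u = q + y = 803. δu = √(δq² + δy²) = √(0.160 + 8460) = 92.0, so δu/u = 0.115.
Q is then a monomial in u, c, d:
δQ/Q = √((δu/u)² + (3·δc/c)² + (-1·δd/d)²) = √(0.0131 + 0.0113 + 0.00584) = 0.174
Q = 371, so δQ = 0.174 × 371 = 64.6.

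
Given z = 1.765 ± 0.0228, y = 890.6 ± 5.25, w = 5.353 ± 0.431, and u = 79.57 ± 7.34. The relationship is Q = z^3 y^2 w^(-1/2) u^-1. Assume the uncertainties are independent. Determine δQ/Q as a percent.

10.8%

Products/powers → add relative errors in quadrature, weighted by exponent:
  (3·δz/z)² = (3×0.0129)² = 0.00150;  (2·δy/y)² = (2×0.00589)² = 0.000139;  (−½·δw/w)² = (-0.5×0.0805)² = 0.00162;  (-1·δu/u)² = (-1×0.0922)² = 0.00851
δQ/Q = √(0.0118) = 0.108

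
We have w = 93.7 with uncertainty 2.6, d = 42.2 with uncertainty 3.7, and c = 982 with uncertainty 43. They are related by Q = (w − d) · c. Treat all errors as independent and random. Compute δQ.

4960

Let u = w − d = 51.5. δu = √(δw² + δd²) = √(6.76 + 13.7) = 4.52, so δu/u = 0.0878.
Q is then a monomial in u, c:
δQ/Q = √((δu/u)² + (1·δc/c)²) = √(0.00771 + 0.00192) = 0.0981
Q = 50600, so δQ = 0.0981 × 50600 = 4960.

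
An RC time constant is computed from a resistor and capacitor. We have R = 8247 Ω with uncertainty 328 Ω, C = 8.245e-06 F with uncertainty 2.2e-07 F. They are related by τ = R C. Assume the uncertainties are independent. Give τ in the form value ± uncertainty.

For a monomial τ ∝ R, C, fractional errors add in quadrature:
  (1·δR/R)² = (1×0.0398)² = 0.00158;  (1·δC/C)² = (1×0.0267)² = 0.000712
δτ/τ = √(0.00229) = 0.0479
τ = 0.06800 s, so δτ = 0.0479 × 0.06800 = 0.00326 s.

0.06800 ± 0.00326 s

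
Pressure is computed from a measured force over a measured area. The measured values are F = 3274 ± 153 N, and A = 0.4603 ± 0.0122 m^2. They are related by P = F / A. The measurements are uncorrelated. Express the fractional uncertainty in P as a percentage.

5.37%

P is a product of powers, so relative uncertainties combine in quadrature:
  (1·δF/F)² = (1×0.0467)² = 0.00218;  (-1·δA/A)² = (-1×0.0265)² = 0.000702
δP/P = √(0.00289) = 0.0537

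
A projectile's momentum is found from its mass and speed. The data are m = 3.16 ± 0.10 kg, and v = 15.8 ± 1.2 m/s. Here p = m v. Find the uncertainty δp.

4.11 kg·m/s

Relative error in a monomial: (δp/p)² = Σ (nᵢ · δxᵢ/xᵢ)².
  (1·δm/m)² = (1×0.0316)² = 0.00100;  (1·δv/v)² = (1×0.0759)² = 0.00577
δp/p = √(0.00677) = 0.0823
p = 49.9 kg·m/s, so δp = 0.0823 × 49.9 = 4.11 kg·m/s.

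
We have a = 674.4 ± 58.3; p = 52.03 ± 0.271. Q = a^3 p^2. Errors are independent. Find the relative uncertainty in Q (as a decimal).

0.260

Each factor contributes (exponent × relative error)² to (δQ/Q)²:
  (3·δa/a)² = (3×0.0864)² = 0.0673;  (2·δp/p)² = (2×0.00521)² = 0.000109
δQ/Q = √(0.0674) = 0.260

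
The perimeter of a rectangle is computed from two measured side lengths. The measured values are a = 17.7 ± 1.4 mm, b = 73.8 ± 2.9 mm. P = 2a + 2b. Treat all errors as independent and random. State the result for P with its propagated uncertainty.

183 ± 6.44 mm

Absolute uncertainties add in quadrature for a linear combination:
  (2·δa)² = 7.84;  (2·δb)² = 33.6
δP = √(41.5) = 6.44 mm
P = 183 mm.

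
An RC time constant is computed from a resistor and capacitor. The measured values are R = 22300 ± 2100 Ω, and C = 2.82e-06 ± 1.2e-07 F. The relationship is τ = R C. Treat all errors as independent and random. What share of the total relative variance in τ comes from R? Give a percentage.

(δτ/τ)² = (1·δR/R)² + (1·δC/C)²
  R term: (1×0.0942)² = 0.00887
  C term: (1×0.0426)² = 0.00181
Total = 0.0107. Share from R = 0.00887/0.0107 = 0.830.

83.0%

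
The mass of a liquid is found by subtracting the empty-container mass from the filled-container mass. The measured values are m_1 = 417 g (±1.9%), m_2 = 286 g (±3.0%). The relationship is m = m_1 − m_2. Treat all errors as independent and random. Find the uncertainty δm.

11.7 g

Each term contributes (cᵢ δxᵢ)² to (δm)²:
  (δm_1)² = 62.8;  (δm_2)² = 73.6
δm = √(136) = 11.7 g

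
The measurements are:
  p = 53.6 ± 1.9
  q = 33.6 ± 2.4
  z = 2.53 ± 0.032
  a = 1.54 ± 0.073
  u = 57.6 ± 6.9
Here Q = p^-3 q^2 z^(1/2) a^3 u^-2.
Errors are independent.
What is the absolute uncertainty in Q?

Products/powers → add relative errors in quadrature, weighted by exponent:
  (-3·δp/p)² = (-3×0.0354)² = 0.0113;  (2·δq/q)² = (2×0.0714)² = 0.0204;  (½·δz/z)² = (0.5×0.0126)² = 4e-05;  (3·δa/a)² = (3×0.0474)² = 0.0202;  (-2·δu/u)² = (-2×0.120)² = 0.0574
δQ/Q = √(0.109) = 0.331
Q = 1.28e-05, so δQ = 0.331 × 1.28e-05 = 4.25e-06.

4.25e-06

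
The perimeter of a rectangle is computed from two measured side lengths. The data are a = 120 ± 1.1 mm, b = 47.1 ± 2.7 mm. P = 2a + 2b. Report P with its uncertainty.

334 ± 5.83 mm

Each term contributes (cᵢ δxᵢ)² to (δP)²:
  (2·δa)² = 4.84;  (2·δb)² = 29.2
δP = √(34.0) = 5.83 mm
P = 334 mm.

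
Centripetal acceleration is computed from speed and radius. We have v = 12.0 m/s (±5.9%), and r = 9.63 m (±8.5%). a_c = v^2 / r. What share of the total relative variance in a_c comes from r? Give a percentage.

(δa_c/a_c)² = (2·δv/v)² + (-1·δr/r)²
  v term: (2×0.0590)² = 0.0139
  r term: (-1×0.0850)² = 0.00723
Total = 0.0211. Share from r = 0.00723/0.0211 = 0.342.

34.2%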